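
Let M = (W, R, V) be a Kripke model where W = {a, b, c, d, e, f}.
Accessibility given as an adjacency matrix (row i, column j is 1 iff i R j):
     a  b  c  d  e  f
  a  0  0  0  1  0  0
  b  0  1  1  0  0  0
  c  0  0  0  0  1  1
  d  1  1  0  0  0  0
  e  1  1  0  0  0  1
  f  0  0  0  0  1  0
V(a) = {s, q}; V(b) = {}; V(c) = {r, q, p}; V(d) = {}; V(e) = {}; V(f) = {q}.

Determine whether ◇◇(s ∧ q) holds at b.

No

At b: ◇◇(s ∧ q) requires ◇(s ∧ q) at some successor in {b, c}.
  At b: ◇(s ∧ q) is false.
  At c: ◇(s ∧ q) is false.
So ◇◇(s ∧ q) is false at b.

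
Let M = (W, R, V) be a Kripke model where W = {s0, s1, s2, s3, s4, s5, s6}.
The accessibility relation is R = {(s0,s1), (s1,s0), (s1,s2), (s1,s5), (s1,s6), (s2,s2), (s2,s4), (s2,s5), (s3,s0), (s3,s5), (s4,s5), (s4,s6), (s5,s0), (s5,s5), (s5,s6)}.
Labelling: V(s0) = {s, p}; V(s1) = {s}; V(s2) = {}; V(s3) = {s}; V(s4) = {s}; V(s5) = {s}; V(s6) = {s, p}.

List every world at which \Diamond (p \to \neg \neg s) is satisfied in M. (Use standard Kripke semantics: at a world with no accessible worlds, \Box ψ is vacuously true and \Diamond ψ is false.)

Let φ = \Diamond (p \to \neg \neg s). Evaluate φ at each world:
  s0 (successors {s1}): φ is true.
  s1 (successors {s0, s2, s5, s6}): φ is true.
  s2 (successors {s2, s4, s5}): φ is true.
  s3 (successors {s0, s5}): φ is true.
  s4 (successors {s5, s6}): φ is true.
  s5 (successors {s0, s5, s6}): φ is true.
  s6 (successors ∅): φ is false.
For instance, at s2:
  At s2: \Diamond (p \to \neg \neg s) requires p \to \neg \neg s at some successor in {s2, s4, s5}.
    p \to \neg \neg s holds at s2, so \Diamond (p \to \neg \neg s) is true at s2.
Satisfying worlds: {s0, s1, s2, s3, s4, s5}

s0, s1, s2, s3, s4, s5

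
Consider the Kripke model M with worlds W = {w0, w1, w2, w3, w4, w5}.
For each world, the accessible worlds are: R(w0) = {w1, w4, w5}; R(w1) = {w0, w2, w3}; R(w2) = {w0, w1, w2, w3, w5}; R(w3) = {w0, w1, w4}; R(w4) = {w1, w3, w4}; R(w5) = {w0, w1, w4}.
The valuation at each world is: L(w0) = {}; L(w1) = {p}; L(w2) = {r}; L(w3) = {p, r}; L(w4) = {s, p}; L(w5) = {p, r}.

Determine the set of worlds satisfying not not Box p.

Let φ = not not Box p. Evaluate φ at each world:
  w0 (successors {w1, w4, w5}): φ is true.
  w1 (successors {w0, w2, w3}): φ is false.
  w2 (successors {w0, w1, w2, w3, w5}): φ is false.
  w3 (successors {w0, w1, w4}): φ is false.
  w4 (successors {w1, w3, w4}): φ is true.
  w5 (successors {w0, w1, w4}): φ is false.
For instance, at w3:
  At w3: not Box p is true, so not not Box p is false.
    At w3: Box p is false, so not Box p is true.
      At w3: Box p requires p at every successor {w0, w1, w4}.
        p fails at w0, so Box p is false at w3.
Satisfying worlds: {w0, w4}

w0, w4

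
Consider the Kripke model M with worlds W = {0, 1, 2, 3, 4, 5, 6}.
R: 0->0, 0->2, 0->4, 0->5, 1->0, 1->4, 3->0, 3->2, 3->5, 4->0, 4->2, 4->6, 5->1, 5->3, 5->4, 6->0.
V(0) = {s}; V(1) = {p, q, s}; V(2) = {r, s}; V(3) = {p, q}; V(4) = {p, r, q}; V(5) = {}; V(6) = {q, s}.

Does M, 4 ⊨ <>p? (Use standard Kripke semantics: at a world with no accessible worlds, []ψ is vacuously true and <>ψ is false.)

No

At 4: <>p requires p at some successor in {0, 2, 6}.
  At 0: p is false.
  At 2: p is false.
  At 6: p is false.
So <>p is false at 4.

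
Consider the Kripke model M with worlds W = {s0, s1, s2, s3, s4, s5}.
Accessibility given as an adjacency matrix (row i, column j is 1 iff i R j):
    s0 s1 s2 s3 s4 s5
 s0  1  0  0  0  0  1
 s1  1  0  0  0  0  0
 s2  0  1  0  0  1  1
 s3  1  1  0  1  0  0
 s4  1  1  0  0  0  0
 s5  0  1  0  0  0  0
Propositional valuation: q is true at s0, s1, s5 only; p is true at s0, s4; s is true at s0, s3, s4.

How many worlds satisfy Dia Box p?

4

Recall that Box ψ holds at a world iff ψ holds at every accessible world, and Dia ψ holds iff ψ holds at some accessible world.
Let φ = Dia Box p. Evaluate φ at each world:
  s0 (successors {s0, s5}): φ is false.
  s1 (successors {s0}): φ is false.
  s2 (successors {s1, s4, s5}): φ is true.
  s3 (successors {s0, s1, s3}): φ is true.
  s4 (successors {s0, s1}): φ is true.
  s5 (successors {s1}): φ is true.
For instance, at s2:
  At s2: Dia Box p requires Box p at some successor in {s1, s4, s5}.
    Box p holds at s1, so Dia Box p is true at s2.
      At s1: Box p requires p at every successor {s0}.
        At s0: p is true.
      So Box p is true at s1.
Satisfying worlds: {s2, s3, s4, s5}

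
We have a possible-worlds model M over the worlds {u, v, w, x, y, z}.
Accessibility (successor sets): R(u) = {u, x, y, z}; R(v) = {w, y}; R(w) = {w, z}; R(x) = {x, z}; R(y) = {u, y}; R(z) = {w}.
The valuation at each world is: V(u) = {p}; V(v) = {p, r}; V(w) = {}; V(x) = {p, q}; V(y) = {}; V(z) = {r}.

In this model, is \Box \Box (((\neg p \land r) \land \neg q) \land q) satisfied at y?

At y: \Box \Box (((\neg p \land r) \land \neg q) \land q) requires \Box (((\neg p \land r) \land \neg q) \land q) at every successor {u, y}.
  \Box (((\neg p \land r) \land \neg q) \land q) fails at u, so \Box \Box (((\neg p \land r) \land \neg q) \land q) is false at y.
    At u: \Box (((\neg p \land r) \land \neg q) \land q) requires ((\neg p \land r) \land \neg q) \land q at every successor {u, x, y, z}.
      ((\neg p \land r) \land \neg q) \land q fails at u, so \Box (((\neg p \land r) \land \neg q) \land q) is false at u.

No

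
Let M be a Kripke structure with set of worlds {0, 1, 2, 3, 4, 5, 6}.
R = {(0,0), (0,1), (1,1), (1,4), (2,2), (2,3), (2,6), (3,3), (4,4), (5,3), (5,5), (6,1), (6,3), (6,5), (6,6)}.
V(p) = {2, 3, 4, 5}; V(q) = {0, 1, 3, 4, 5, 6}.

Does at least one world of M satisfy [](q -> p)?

Let φ = [](q -> p). Evaluate φ at each world:
  0 (successors {0, 1}): φ is false.
  1 (successors {1, 4}): φ is false.
  2 (successors {2, 3, 6}): φ is false.
  3 (successors {3}): φ is true.
  4 (successors {4}): φ is true.
  5 (successors {3, 5}): φ is true.
  6 (successors {1, 3, 5, 6}): φ is false.
Detail at 3 (witness):
  At 3: [](q -> p) requires q -> p at every successor {3}.
    At 3: q -> p is true.
  So [](q -> p) is true at 3.

Yes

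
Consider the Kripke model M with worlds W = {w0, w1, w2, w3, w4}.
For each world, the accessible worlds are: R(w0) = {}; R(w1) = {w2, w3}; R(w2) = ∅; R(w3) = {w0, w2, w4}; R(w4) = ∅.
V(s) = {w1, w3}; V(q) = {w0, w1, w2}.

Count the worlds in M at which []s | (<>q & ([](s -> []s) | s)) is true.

5

Let φ = []s | (<>q & ([](s -> []s) | s)). Evaluate φ at each world:
  w0 (successors ∅): φ is true.
  w1 (successors {w2, w3}): φ is true.
  w2 (successors ∅): φ is true.
  w3 (successors {w0, w2, w4}): φ is true.
  w4 (successors ∅): φ is true.
For instance, at w3:
  At w3: []s is false, <>q & ([](s -> []s) | s) is true, so []s | (<>q & ([](s -> []s) | s)) is true.
    At w3: []s requires s at every successor {w0, w2, w4}.
      s fails at w0, so []s is false at w3.
    At w3: <>q is true, [](s -> []s) | s is true, so <>q & ([](s -> []s) | s) is true.
      At w3: <>q requires q at some successor in {w0, w2, w4}.
        q holds at w0, so <>q is true at w3.
      At w3: [](s -> []s) is true, s is true, so [](s -> []s) | s is true.
Satisfying worlds: {w0, w1, w2, w3, w4}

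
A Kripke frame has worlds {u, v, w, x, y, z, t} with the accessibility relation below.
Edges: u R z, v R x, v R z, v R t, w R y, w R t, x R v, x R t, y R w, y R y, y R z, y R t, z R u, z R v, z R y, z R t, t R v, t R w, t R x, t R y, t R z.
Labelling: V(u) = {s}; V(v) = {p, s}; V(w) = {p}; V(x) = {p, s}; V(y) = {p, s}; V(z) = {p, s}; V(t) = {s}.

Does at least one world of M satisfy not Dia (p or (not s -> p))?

Let φ = not Dia (p or (not s -> p)). Evaluate φ at each world:
  u (successors {z}): φ is false.
  v (successors {x, z, t}): φ is false.
  w (successors {y, t}): φ is false.
  x (successors {v, t}): φ is false.
  y (successors {w, y, z, t}): φ is false.
  z (successors {u, v, y, t}): φ is false.
  t (successors {v, w, x, y, z}): φ is false.
For instance, at x:
  At x: Dia (p or (not s -> p)) is true, so not Dia (p or (not s -> p)) is false.
    At x: Dia (p or (not s -> p)) requires p or (not s -> p) at some successor in {v, t}.
      p or (not s -> p) holds at v, so Dia (p or (not s -> p)) is true at x.

No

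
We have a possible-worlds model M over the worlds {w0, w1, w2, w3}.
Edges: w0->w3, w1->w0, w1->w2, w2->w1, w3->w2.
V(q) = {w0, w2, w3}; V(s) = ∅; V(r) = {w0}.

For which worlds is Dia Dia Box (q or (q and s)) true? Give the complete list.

Let φ = Dia Dia Box (q or (q and s)). Evaluate φ at each world:
  w0 (successors {w3}): φ is false.
  w1 (successors {w0, w2}): φ is true.
  w2 (successors {w1}): φ is true.
  w3 (successors {w2}): φ is true.
For instance, at w1:
  At w1: Dia Dia Box (q or (q and s)) requires Dia Box (q or (q and s)) at some successor in {w0, w2}.
    Dia Box (q or (q and s)) holds at w0, so Dia Dia Box (q or (q and s)) is true at w1.
      At w0: Dia Box (q or (q and s)) requires Box (q or (q and s)) at some successor in {w3}.
        Box (q or (q and s)) holds at w3, so Dia Box (q or (q and s)) is true at w0.
Satisfying worlds: {w1, w2, w3}

w1, w2, w3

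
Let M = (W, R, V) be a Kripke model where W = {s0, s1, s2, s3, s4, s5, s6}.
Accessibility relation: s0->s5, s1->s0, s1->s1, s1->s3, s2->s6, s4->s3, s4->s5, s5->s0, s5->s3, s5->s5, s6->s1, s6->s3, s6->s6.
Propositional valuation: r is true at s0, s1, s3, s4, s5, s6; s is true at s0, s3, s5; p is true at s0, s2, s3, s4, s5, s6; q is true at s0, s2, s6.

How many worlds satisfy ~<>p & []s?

1

Let φ = ~<>p & []s. Evaluate φ at each world:
  s0 (successors {s5}): φ is false.
  s1 (successors {s0, s1, s3}): φ is false.
  s2 (successors {s6}): φ is false.
  s3 (successors ∅): φ is true.
  s4 (successors {s3, s5}): φ is false.
  s5 (successors {s0, s3, s5}): φ is false.
  s6 (successors {s1, s3, s6}): φ is false.
For instance, at s6:
  At s6: ~<>p is false, []s is false, so ~<>p & []s is false.
    At s6: <>p is true, so ~<>p is false.
      At s6: <>p requires p at some successor in {s1, s3, s6}.
        p holds at s3, so <>p is true at s6.
    At s6: []s requires s at every successor {s1, s3, s6}.
      s fails at s1, so []s is false at s6.
Satisfying worlds: {s3}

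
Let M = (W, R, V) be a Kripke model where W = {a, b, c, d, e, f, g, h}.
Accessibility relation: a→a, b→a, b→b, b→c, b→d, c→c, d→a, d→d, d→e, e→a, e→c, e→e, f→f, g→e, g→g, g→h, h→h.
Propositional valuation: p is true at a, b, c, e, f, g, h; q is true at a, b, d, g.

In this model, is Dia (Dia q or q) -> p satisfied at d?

No

Recall that Dia ψ holds at a world iff ψ holds at some accessible world.
At d: Dia (Dia q or q) is true, p is false, so Dia (Dia q or q) -> p is false.
  At d: Dia (Dia q or q) requires Dia q or q at some successor in {a, d, e}.
    Dia q or q holds at a, so Dia (Dia q or q) is true at d.
      At a: Dia q is true, q is true, so Dia q or q is true.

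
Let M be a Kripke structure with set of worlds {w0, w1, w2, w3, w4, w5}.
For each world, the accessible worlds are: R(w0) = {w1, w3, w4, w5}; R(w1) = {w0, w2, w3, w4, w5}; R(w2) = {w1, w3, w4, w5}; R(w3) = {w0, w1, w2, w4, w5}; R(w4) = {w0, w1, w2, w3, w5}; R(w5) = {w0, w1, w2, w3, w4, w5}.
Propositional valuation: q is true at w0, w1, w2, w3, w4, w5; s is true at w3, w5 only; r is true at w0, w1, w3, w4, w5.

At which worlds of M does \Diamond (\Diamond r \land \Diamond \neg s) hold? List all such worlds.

Let φ = \Diamond (\Diamond r \land \Diamond \neg s). Evaluate φ at each world:
  w0 (successors {w1, w3, w4, w5}): φ is true.
  w1 (successors {w0, w2, w3, w4, w5}): φ is true.
  w2 (successors {w1, w3, w4, w5}): φ is true.
  w3 (successors {w0, w1, w2, w4, w5}): φ is true.
  w4 (successors {w0, w1, w2, w3, w5}): φ is true.
  w5 (successors {w0, w1, w2, w3, w4, w5}): φ is true.
For instance, at w2:
  At w2: \Diamond (\Diamond r \land \Diamond \neg s) requires \Diamond r \land \Diamond \neg s at some successor in {w1, w3, w4, w5}.
    \Diamond r \land \Diamond \neg s holds at w1, so \Diamond (\Diamond r \land \Diamond \neg s) is true at w2.
      At w1: \Diamond r is true, \Diamond \neg s is true, so \Diamond r \land \Diamond \neg s is true.
Satisfying worlds: {w0, w1, w2, w3, w4, w5}

w0, w1, w2, w3, w4, w5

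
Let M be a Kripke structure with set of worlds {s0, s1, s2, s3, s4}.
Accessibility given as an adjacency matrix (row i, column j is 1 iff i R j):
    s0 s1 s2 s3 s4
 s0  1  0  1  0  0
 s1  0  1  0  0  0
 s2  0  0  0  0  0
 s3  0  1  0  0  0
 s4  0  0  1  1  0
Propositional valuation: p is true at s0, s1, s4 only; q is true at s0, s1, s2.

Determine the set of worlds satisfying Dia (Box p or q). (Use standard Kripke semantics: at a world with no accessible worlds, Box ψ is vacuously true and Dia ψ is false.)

s0, s1, s3, s4

Let φ = Dia (Box p or q). Evaluate φ at each world:
  s0 (successors {s0, s2}): φ is true.
  s1 (successors {s1}): φ is true.
  s2 (successors ∅): φ is false.
  s3 (successors {s1}): φ is true.
  s4 (successors {s2, s3}): φ is true.
For instance, at s0:
  At s0: Dia (Box p or q) requires Box p or q at some successor in {s0, s2}.
    Box p or q holds at s0, so Dia (Box p or q) is true at s0.
      At s0: Box p is false, q is true, so Box p or q is true.
Satisfying worlds: {s0, s1, s3, s4}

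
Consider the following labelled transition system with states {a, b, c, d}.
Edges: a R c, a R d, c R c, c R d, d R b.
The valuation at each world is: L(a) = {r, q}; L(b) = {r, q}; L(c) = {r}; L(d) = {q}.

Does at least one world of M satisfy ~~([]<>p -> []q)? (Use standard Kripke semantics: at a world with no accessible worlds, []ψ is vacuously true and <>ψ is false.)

Recall that []ψ holds at a world iff ψ holds at every accessible world, and <>ψ holds iff ψ holds at some accessible world.
Let φ = ~~([]<>p -> []q). Evaluate φ at each world:
  a (successors {c, d}): φ is true.
  b (successors ∅): φ is true.
  c (successors {c, d}): φ is true.
  d (successors {b}): φ is true.
Detail at a (witness):
  At a: ~([]<>p -> []q) is false, so ~~([]<>p -> []q) is true.
    At a: []<>p -> []q is true, so ~([]<>p -> []q) is false.
      At a: []<>p is false, []q is false, so []<>p -> []q is true.

Yes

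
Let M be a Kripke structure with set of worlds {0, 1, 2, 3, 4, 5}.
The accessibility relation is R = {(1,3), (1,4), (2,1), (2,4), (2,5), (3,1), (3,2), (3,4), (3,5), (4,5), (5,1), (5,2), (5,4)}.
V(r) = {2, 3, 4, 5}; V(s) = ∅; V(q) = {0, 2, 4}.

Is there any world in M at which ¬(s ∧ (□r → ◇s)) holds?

Let φ = ¬(s ∧ (□r → ◇s)). Evaluate φ at each world:
  0 (successors ∅): φ is true.
  1 (successors {3, 4}): φ is true.
  2 (successors {1, 4, 5}): φ is true.
  3 (successors {1, 2, 4, 5}): φ is true.
  4 (successors {5}): φ is true.
  5 (successors {1, 2, 4}): φ is true.
Detail at 0 (witness):
  At 0: s ∧ (□r → ◇s) is false, so ¬(s ∧ (□r → ◇s)) is true.
    At 0: s is false, □r → ◇s is false, so s ∧ (□r → ◇s) is false.
      At 0: □r is true, ◇s is false, so □r → ◇s is false.

Yes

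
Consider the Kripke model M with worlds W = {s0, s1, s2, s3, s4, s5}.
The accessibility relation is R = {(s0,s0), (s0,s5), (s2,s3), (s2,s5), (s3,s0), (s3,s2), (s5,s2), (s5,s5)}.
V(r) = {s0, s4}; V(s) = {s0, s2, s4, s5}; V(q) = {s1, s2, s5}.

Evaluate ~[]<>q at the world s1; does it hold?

No

At s1: []<>q is true, so ~[]<>q is false.
  At s1: no accessible worlds, so []<>q holds vacuously.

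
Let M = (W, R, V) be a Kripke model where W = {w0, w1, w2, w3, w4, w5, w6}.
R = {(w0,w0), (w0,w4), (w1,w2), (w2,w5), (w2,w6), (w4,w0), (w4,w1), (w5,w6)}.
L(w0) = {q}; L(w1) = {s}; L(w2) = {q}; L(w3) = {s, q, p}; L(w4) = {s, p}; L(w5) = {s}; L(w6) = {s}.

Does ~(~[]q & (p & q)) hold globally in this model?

Let φ = ~(~[]q & (p & q)). Evaluate φ at each world:
  w0 (successors {w0, w4}): φ is true.
  w1 (successors {w2}): φ is true.
  w2 (successors {w5, w6}): φ is true.
  w3 (successors ∅): φ is true.
  w4 (successors {w0, w1}): φ is true.
  w5 (successors {w6}): φ is true.
  w6 (successors ∅): φ is true.
For instance, at w1:
  At w1: ~[]q & (p & q) is false, so ~(~[]q & (p & q)) is true.
    At w1: ~[]q is false, p & q is false, so ~[]q & (p & q) is false.
      At w1: []q is true, so ~[]q is false.

Yes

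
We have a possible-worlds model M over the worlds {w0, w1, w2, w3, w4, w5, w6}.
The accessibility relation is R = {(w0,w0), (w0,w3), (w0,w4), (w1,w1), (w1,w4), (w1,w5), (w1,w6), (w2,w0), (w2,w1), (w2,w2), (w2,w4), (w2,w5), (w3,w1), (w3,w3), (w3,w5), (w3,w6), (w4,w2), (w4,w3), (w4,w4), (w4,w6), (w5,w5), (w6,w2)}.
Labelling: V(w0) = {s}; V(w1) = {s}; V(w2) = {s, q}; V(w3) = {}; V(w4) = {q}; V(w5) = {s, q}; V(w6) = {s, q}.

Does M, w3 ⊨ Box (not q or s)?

At w3: Box (not q or s) requires not q or s at every successor {w1, w3, w5, w6}.
  At w1: not q or s is true.
  At w3: not q or s is true.
  At w5: not q or s is true.
  At w6: not q or s is true.
So Box (not q or s) is true at w3.

Yes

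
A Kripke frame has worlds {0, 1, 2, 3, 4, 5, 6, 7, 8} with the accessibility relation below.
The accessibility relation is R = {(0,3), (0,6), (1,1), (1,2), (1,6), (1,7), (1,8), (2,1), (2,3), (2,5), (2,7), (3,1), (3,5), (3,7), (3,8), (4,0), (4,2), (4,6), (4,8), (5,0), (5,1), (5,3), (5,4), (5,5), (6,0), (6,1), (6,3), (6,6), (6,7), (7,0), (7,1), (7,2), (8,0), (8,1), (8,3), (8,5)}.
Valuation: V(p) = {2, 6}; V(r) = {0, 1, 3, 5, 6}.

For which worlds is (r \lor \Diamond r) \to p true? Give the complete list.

Recall that \Diamond ψ holds at a world iff ψ holds at some accessible world.
Let φ = (r \lor \Diamond r) \to p. Evaluate φ at each world:
  0 (successors {3, 6}): φ is false.
  1 (successors {1, 2, 6, 7, 8}): φ is false.
  2 (successors {1, 3, 5, 7}): φ is true.
  3 (successors {1, 5, 7, 8}): φ is false.
  4 (successors {0, 2, 6, 8}): φ is false.
  5 (successors {0, 1, 3, 4, 5}): φ is false.
  6 (successors {0, 1, 3, 6, 7}): φ is true.
  7 (successors {0, 1, 2}): φ is false.
  8 (successors {0, 1, 3, 5}): φ is false.
For instance, at 0:
  At 0: r \lor \Diamond r is true, p is false, so (r \lor \Diamond r) \to p is false.
    At 0: r is true, \Diamond r is true, so r \lor \Diamond r is true.
      At 0: \Diamond r requires r at some successor in {3, 6}.
        r holds at 3, so \Diamond r is true at 0.
Satisfying worlds: {2, 6}

2, 6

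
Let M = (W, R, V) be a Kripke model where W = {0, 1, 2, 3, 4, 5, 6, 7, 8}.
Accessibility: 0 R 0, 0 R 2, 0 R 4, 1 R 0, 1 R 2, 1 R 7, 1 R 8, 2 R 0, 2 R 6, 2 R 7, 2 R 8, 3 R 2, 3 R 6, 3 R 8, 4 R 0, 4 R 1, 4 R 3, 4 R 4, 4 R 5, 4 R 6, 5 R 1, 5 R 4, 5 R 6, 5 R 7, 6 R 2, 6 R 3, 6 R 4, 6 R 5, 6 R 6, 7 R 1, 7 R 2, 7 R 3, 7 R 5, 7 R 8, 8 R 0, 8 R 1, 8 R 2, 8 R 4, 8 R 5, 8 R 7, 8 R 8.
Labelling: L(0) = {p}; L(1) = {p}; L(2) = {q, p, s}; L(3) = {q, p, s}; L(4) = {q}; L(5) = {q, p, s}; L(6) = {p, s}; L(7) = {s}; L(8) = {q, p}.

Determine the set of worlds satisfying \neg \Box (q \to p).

Let φ = \neg \Box (q \to p). Evaluate φ at each world:
  0 (successors {0, 2, 4}): φ is true.
  1 (successors {0, 2, 7, 8}): φ is false.
  2 (successors {0, 6, 7, 8}): φ is false.
  3 (successors {2, 6, 8}): φ is false.
  4 (successors {0, 1, 3, 4, 5, 6}): φ is true.
  5 (successors {1, 4, 6, 7}): φ is true.
  6 (successors {2, 3, 4, 5, 6}): φ is true.
  7 (successors {1, 2, 3, 5, 8}): φ is false.
  8 (successors {0, 1, 2, 4, 5, 7, 8}): φ is true.
For instance, at 3:
  At 3: \Box (q \to p) is true, so \neg \Box (q \to p) is false.
    At 3: \Box (q \to p) requires q \to p at every successor {2, 6, 8}.
      At 2: q \to p is true.
      At 6: q \to p is true.
      At 8: q \to p is true.
    So \Box (q \to p) is true at 3.
Satisfying worlds: {0, 4, 5, 6, 8}

0, 4, 5, 6, 8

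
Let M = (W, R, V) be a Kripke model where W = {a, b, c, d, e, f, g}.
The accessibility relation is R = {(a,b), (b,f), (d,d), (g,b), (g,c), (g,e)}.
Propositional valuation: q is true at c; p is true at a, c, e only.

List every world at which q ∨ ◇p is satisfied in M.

Let φ = q ∨ ◇p. Evaluate φ at each world:
  a (successors {b}): φ is false.
  b (successors {f}): φ is false.
  c (successors ∅): φ is true.
  d (successors {d}): φ is false.
  e (successors ∅): φ is false.
  f (successors ∅): φ is false.
  g (successors {b, c, e}): φ is true.
For instance, at b:
  At b: q is false, ◇p is false, so q ∨ ◇p is false.
    At b: ◇p requires p at some successor in {f}.
      At f: p is false.
    So ◇p is false at b.
Satisfying worlds: {c, g}

c, g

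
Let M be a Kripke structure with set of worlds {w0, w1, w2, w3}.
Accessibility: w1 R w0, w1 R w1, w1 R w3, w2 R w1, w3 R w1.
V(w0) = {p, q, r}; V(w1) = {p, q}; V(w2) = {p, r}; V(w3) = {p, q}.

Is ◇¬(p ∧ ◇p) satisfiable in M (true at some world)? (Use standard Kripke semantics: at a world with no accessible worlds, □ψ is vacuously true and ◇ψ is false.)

Let φ = ◇¬(p ∧ ◇p). Evaluate φ at each world:
  w0 (successors ∅): φ is false.
  w1 (successors {w0, w1, w3}): φ is true.
  w2 (successors {w1}): φ is false.
  w3 (successors {w1}): φ is false.
Detail at w1 (witness):
  At w1: ◇¬(p ∧ ◇p) requires ¬(p ∧ ◇p) at some successor in {w0, w1, w3}.
    ¬(p ∧ ◇p) holds at w0, so ◇¬(p ∧ ◇p) is true at w1.
      At w0: p ∧ ◇p is false, so ¬(p ∧ ◇p) is true.

Yes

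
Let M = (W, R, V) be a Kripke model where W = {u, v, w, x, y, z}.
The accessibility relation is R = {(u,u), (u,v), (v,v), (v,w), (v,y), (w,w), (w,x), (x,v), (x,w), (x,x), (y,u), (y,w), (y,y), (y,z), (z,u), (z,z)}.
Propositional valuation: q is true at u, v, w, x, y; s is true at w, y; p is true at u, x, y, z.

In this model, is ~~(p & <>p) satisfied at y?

At y: ~(p & <>p) is false, so ~~(p & <>p) is true.
  At y: p & <>p is true, so ~(p & <>p) is false.
    At y: p is true, <>p is true, so p & <>p is true.
      At y: <>p requires p at some successor in {u, w, y, z}.
        p holds at u, so <>p is true at y.

Yes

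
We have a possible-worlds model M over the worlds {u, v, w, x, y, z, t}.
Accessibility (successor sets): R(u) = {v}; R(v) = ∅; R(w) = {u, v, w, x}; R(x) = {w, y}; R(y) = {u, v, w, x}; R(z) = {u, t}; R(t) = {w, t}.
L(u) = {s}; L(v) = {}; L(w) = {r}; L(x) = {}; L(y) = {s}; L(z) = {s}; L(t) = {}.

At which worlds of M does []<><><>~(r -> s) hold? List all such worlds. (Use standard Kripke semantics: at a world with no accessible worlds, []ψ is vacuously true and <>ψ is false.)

v, x, t

Let φ = []<><><>~(r -> s). Evaluate φ at each world:
  u (successors {v}): φ is false.
  v (successors ∅): φ is true.
  w (successors {u, v, w, x}): φ is false.
  x (successors {w, y}): φ is true.
  y (successors {u, v, w, x}): φ is false.
  z (successors {u, t}): φ is false.
  t (successors {w, t}): φ is true.
For instance, at x:
  At x: []<><><>~(r -> s) requires <><><>~(r -> s) at every successor {w, y}.
      At w: <><><>~(r -> s) requires <><>~(r -> s) at some successor in {u, v, w, x}.
        <><>~(r -> s) holds at w, so <><><>~(r -> s) is true at w.
      At y: <><><>~(r -> s) requires <><>~(r -> s) at some successor in {u, v, w, x}.
        <><>~(r -> s) holds at w, so <><><>~(r -> s) is true at y.
  So []<><><>~(r -> s) is true at x.
Satisfying worlds: {v, x, t}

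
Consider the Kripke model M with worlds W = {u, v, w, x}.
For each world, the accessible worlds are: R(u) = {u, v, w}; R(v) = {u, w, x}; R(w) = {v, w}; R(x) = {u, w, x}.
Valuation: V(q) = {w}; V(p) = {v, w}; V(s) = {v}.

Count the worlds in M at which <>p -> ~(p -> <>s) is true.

Let φ = <>p -> ~(p -> <>s). Evaluate φ at each world:
  u (successors {u, v, w}): φ is false.
  v (successors {u, w, x}): φ is true.
  w (successors {v, w}): φ is false.
  x (successors {u, w, x}): φ is false.
For instance, at v:
  At v: <>p is true, ~(p -> <>s) is true, so <>p -> ~(p -> <>s) is true.
    At v: <>p requires p at some successor in {u, w, x}.
      p holds at w, so <>p is true at v.
    At v: p -> <>s is false, so ~(p -> <>s) is true.
      At v: p is true, <>s is false, so p -> <>s is false.
Satisfying worlds: {v}

1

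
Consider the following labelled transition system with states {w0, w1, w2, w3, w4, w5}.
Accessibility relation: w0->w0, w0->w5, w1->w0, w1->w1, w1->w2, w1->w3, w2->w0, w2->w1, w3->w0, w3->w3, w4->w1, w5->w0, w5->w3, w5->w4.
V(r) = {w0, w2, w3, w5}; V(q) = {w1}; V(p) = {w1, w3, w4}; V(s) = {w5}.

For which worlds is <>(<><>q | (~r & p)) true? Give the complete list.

w0, w1, w2, w4, w5

Let φ = <>(<><>q | (~r & p)). Evaluate φ at each world:
  w0 (successors {w0, w5}): φ is true.
  w1 (successors {w0, w1, w2, w3}): φ is true.
  w2 (successors {w0, w1}): φ is true.
  w3 (successors {w0, w3}): φ is false.
  w4 (successors {w1}): φ is true.
  w5 (successors {w0, w3, w4}): φ is true.
For instance, at w1:
  At w1: <>(<><>q | (~r & p)) requires <><>q | (~r & p) at some successor in {w0, w1, w2, w3}.
    <><>q | (~r & p) holds at w1, so <>(<><>q | (~r & p)) is true at w1.
      At w1: <><>q is true, ~r & p is true, so <><>q | (~r & p) is true.
Satisfying worlds: {w0, w1, w2, w4, w5}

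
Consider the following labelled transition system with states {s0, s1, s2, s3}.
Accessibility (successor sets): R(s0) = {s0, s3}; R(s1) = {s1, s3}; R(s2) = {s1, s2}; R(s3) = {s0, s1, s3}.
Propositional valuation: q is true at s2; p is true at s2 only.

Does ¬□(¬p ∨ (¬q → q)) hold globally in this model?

Recall that □ψ holds at a world iff ψ holds at every accessible world, and ◇ψ holds iff ψ holds at some accessible world.
Let φ = ¬□(¬p ∨ (¬q → q)). Evaluate φ at each world:
  s0 (successors {s0, s3}): φ is false.
  s1 (successors {s1, s3}): φ is false.
  s2 (successors {s1, s2}): φ is false.
  s3 (successors {s0, s1, s3}): φ is false.
Detail at s0 (counterexample):
  At s0: □(¬p ∨ (¬q → q)) is true, so ¬□(¬p ∨ (¬q → q)) is false.
    At s0: □(¬p ∨ (¬q → q)) requires ¬p ∨ (¬q → q) at every successor {s0, s3}.
      At s0: ¬p ∨ (¬q → q) is true.
      At s3: ¬p ∨ (¬q → q) is true.
    So □(¬p ∨ (¬q → q)) is true at s0.

No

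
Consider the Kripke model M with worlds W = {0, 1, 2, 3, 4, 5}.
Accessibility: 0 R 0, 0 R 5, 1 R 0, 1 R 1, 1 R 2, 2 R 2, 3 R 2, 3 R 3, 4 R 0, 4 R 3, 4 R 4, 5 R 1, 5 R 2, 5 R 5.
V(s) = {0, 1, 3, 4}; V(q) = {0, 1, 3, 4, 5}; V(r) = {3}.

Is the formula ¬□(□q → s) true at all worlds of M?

No

Let φ = ¬□(□q → s). Evaluate φ at each world:
  0 (successors {0, 5}): φ is false.
  1 (successors {0, 1, 2}): φ is false.
  2 (successors {2}): φ is false.
  3 (successors {2, 3}): φ is false.
  4 (successors {0, 3, 4}): φ is false.
  5 (successors {1, 2, 5}): φ is false.
Detail at 0 (counterexample):
  At 0: □(□q → s) is true, so ¬□(□q → s) is false.
    At 0: □(□q → s) requires □q → s at every successor {0, 5}.
      At 0: □q → s is true.
      At 5: □q → s is true.
    So □(□q → s) is true at 0.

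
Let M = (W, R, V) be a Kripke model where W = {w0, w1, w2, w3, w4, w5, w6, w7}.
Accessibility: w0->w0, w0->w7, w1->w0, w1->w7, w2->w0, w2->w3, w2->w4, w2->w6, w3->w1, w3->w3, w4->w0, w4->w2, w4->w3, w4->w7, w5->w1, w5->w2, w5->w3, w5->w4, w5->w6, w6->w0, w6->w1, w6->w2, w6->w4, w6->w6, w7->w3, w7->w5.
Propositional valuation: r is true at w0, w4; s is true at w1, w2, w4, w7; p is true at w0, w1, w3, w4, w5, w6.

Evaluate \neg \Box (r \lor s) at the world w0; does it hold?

At w0: \Box (r \lor s) is true, so \neg \Box (r \lor s) is false.
  At w0: \Box (r \lor s) requires r \lor s at every successor {w0, w7}.
    At w0: r \lor s is true.
    At w7: r \lor s is true.
  So \Box (r \lor s) is true at w0.

No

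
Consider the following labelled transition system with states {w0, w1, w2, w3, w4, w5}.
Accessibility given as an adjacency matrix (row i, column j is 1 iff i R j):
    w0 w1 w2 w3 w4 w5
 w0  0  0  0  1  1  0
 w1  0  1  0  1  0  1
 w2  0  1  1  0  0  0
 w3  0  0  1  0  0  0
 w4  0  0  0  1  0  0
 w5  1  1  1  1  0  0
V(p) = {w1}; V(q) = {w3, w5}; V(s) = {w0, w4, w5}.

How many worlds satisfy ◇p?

3

Let φ = ◇p. Evaluate φ at each world:
  w0 (successors {w3, w4}): φ is false.
  w1 (successors {w1, w3, w5}): φ is true.
  w2 (successors {w1, w2}): φ is true.
  w3 (successors {w2}): φ is false.
  w4 (successors {w3}): φ is false.
  w5 (successors {w0, w1, w2, w3}): φ is true.
For instance, at w0:
  At w0: ◇p requires p at some successor in {w3, w4}.
    At w3: p is false.
    At w4: p is false.
  So ◇p is false at w0.
Satisfying worlds: {w1, w2, w5}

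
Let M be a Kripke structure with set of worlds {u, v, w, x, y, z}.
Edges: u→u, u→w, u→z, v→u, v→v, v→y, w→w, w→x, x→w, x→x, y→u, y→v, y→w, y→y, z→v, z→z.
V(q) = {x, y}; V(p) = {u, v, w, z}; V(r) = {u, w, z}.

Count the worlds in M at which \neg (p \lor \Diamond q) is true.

Let φ = \neg (p \lor \Diamond q). Evaluate φ at each world:
  u (successors {u, w, z}): φ is false.
  v (successors {u, v, y}): φ is false.
  w (successors {w, x}): φ is false.
  x (successors {w, x}): φ is false.
  y (successors {u, v, w, y}): φ is false.
  z (successors {v, z}): φ is false.
For instance, at u:
  At u: p \lor \Diamond q is true, so \neg (p \lor \Diamond q) is false.
    At u: p is true, \Diamond q is false, so p \lor \Diamond q is true.
      At u: \Diamond q requires q at some successor in {u, w, z}.
        At u: q is false.
        At w: q is false.
        At z: q is false.
      So \Diamond q is false at u.
Satisfying worlds: none.

0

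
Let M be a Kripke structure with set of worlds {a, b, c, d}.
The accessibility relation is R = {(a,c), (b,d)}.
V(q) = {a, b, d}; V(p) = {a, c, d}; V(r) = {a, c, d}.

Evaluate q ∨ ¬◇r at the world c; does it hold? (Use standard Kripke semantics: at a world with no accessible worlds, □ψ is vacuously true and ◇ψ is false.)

Recall that ◇ψ holds at a world iff ψ holds at some accessible world.
At c: q is false, ¬◇r is true, so q ∨ ¬◇r is true.
  At c: ◇r is false, so ¬◇r is true.
    At c: no accessible worlds, so ◇r is false.

Yes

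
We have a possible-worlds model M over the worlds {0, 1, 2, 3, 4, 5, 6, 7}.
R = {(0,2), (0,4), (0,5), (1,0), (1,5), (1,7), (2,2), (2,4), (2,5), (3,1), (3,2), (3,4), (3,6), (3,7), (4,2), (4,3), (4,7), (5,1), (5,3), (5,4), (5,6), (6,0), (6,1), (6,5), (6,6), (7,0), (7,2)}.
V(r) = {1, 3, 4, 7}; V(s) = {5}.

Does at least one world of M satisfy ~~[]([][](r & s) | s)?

Recall that []ψ holds at a world iff ψ holds at every accessible world, and <>ψ holds iff ψ holds at some accessible world.
Let φ = ~~[]([][](r & s) | s). Evaluate φ at each world:
  0 (successors {2, 4, 5}): φ is false.
  1 (successors {0, 5, 7}): φ is false.
  2 (successors {2, 4, 5}): φ is false.
  3 (successors {1, 2, 4, 6, 7}): φ is false.
  4 (successors {2, 3, 7}): φ is false.
  5 (successors {1, 3, 4, 6}): φ is false.
  6 (successors {0, 1, 5, 6}): φ is false.
  7 (successors {0, 2}): φ is false.
For instance, at 2:
  At 2: ~[]([][](r & s) | s) is true, so ~~[]([][](r & s) | s) is false.
    At 2: []([][](r & s) | s) is false, so ~[]([][](r & s) | s) is true.
      At 2: []([][](r & s) | s) requires [][](r & s) | s at every successor {2, 4, 5}.
        [][](r & s) | s fails at 2, so []([][](r & s) | s) is false at 2.

No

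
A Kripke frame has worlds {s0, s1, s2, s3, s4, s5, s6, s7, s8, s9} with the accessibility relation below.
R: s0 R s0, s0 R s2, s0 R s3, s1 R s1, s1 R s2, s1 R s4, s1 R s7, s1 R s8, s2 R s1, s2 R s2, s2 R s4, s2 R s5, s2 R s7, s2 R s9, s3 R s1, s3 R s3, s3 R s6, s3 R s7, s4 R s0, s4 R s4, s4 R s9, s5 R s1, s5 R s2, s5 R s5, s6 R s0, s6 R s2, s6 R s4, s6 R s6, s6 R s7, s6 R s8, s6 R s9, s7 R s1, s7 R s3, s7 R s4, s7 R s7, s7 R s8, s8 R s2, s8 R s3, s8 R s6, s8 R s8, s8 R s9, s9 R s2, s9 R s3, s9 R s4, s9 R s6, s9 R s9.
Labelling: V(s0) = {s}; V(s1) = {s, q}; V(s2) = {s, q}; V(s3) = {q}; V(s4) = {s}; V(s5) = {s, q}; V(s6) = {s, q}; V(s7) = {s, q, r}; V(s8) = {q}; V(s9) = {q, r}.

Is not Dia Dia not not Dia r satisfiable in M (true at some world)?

No

Let φ = not Dia Dia not not Dia r. Evaluate φ at each world:
  s0 (successors {s0, s2, s3}): φ is false.
  s1 (successors {s1, s2, s4, s7, s8}): φ is false.
  s2 (successors {s1, s2, s4, s5, s7, s9}): φ is false.
  s3 (successors {s1, s3, s6, s7}): φ is false.
  s4 (successors {s0, s4, s9}): φ is false.
  s5 (successors {s1, s2, s5}): φ is false.
  s6 (successors {s0, s2, s4, s6, s7, s8, s9}): φ is false.
  s7 (successors {s1, s3, s4, s7, s8}): φ is false.
  s8 (successors {s2, s3, s6, s8, s9}): φ is false.
  s9 (successors {s2, s3, s4, s6, s9}): φ is false.
For instance, at s2:
  At s2: Dia Dia not not Dia r is true, so not Dia Dia not not Dia r is false.
    At s2: Dia Dia not not Dia r requires Dia not not Dia r at some successor in {s1, s2, s4, s5, s7, s9}.
      Dia not not Dia r holds at s1, so Dia Dia not not Dia r is true at s2.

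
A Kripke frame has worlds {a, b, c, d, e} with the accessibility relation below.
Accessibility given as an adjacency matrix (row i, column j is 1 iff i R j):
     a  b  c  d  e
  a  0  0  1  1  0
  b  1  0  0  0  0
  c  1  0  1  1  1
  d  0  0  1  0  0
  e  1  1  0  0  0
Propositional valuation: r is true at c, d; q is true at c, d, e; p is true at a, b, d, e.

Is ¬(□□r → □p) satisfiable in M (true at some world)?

Let φ = ¬(□□r → □p). Evaluate φ at each world:
  a (successors {c, d}): φ is false.
  b (successors {a}): φ is false.
  c (successors {a, c, d, e}): φ is false.
  d (successors {c}): φ is false.
  e (successors {a, b}): φ is false.
For instance, at e:
  At e: □□r → □p is true, so ¬(□□r → □p) is false.
    At e: □□r is false, □p is true, so □□r → □p is true.
      At e: □□r requires □r at every successor {a, b}.
        □r fails at b, so □□r is false at e.
      At e: □p requires p at every successor {a, b}.
        At a: p is true.
        At b: p is true.
      So □p is true at e.

No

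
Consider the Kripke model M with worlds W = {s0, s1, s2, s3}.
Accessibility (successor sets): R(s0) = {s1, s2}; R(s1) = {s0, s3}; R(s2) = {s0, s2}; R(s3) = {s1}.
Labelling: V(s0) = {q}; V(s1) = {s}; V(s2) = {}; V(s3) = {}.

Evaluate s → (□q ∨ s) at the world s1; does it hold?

Yes

At s1: s is true, □q ∨ s is true, so s → (□q ∨ s) is true.
  At s1: □q is false, s is true, so □q ∨ s is true.
    At s1: □q requires q at every successor {s0, s3}.
      q fails at s3, so □q is false at s1.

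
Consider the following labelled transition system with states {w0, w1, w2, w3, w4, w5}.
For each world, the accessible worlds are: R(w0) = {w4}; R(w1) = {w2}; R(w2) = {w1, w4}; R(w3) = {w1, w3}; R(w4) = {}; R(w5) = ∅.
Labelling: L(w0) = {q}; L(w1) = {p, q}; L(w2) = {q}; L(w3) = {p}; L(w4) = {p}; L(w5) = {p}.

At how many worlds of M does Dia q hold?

3

Recall that Dia ψ holds at a world iff ψ holds at some accessible world.
Let φ = Dia q. Evaluate φ at each world:
  w0 (successors {w4}): φ is false.
  w1 (successors {w2}): φ is true.
  w2 (successors {w1, w4}): φ is true.
  w3 (successors {w1, w3}): φ is true.
  w4 (successors ∅): φ is false.
  w5 (successors ∅): φ is false.
For instance, at w1:
  At w1: Dia q requires q at some successor in {w2}.
    q holds at w2, so Dia q is true at w1.
Satisfying worlds: {w1, w2, w3}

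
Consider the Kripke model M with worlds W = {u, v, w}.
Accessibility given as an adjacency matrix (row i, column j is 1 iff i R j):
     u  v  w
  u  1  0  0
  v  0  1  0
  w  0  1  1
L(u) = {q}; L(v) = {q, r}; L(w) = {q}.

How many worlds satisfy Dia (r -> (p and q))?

Let φ = Dia (r -> (p and q)). Evaluate φ at each world:
  u (successors {u}): φ is true.
  v (successors {v}): φ is false.
  w (successors {v, w}): φ is true.
For instance, at u:
  At u: Dia (r -> (p and q)) requires r -> (p and q) at some successor in {u}.
    r -> (p and q) holds at u, so Dia (r -> (p and q)) is true at u.
Satisfying worlds: {u, w}

2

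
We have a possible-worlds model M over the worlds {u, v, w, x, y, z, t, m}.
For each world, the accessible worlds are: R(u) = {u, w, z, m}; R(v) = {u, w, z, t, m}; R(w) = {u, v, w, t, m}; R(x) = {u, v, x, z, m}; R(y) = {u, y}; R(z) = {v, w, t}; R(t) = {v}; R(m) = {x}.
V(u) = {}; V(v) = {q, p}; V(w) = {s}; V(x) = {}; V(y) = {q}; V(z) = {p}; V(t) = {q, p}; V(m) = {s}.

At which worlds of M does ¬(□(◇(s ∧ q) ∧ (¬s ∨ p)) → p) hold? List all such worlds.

Let φ = ¬(□(◇(s ∧ q) ∧ (¬s ∨ p)) → p). Evaluate φ at each world:
  u (successors {u, w, z, m}): φ is false.
  v (successors {u, w, z, t, m}): φ is false.
  w (successors {u, v, w, t, m}): φ is false.
  x (successors {u, v, x, z, m}): φ is false.
  y (successors {u, y}): φ is false.
  z (successors {v, w, t}): φ is false.
  t (successors {v}): φ is false.
  m (successors {x}): φ is false.
For instance, at m:
  At m: □(◇(s ∧ q) ∧ (¬s ∨ p)) → p is true, so ¬(□(◇(s ∧ q) ∧ (¬s ∨ p)) → p) is false.
    At m: □(◇(s ∧ q) ∧ (¬s ∨ p)) is false, p is false, so □(◇(s ∧ q) ∧ (¬s ∨ p)) → p is true.
      At m: □(◇(s ∧ q) ∧ (¬s ∨ p)) requires ◇(s ∧ q) ∧ (¬s ∨ p) at every successor {x}.
        ◇(s ∧ q) ∧ (¬s ∨ p) fails at x, so □(◇(s ∧ q) ∧ (¬s ∨ p)) is false at m.
Satisfying worlds: none.

none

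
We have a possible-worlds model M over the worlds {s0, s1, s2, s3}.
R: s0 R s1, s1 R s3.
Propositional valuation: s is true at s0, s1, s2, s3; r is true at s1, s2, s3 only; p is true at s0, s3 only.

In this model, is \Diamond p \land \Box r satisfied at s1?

At s1: \Diamond p is true, \Box r is true, so \Diamond p \land \Box r is true.
  At s1: \Diamond p requires p at some successor in {s3}.
    p holds at s3, so \Diamond p is true at s1.
  At s1: \Box r requires r at every successor {s3}.
    At s3: r is true.
  So \Box r is true at s1.

Yes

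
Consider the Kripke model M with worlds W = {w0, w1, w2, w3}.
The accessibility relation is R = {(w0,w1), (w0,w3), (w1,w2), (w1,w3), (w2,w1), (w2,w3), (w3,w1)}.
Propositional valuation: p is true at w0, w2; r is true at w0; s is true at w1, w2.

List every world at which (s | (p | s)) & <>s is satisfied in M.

Let φ = (s | (p | s)) & <>s. Evaluate φ at each world:
  w0 (successors {w1, w3}): φ is true.
  w1 (successors {w2, w3}): φ is true.
  w2 (successors {w1, w3}): φ is true.
  w3 (successors {w1}): φ is false.
For instance, at w3:
  At w3: s | (p | s) is false, <>s is true, so (s | (p | s)) & <>s is false.
    At w3: <>s requires s at some successor in {w1}.
      s holds at w1, so <>s is true at w3.
Satisfying worlds: {w0, w1, w2}

w0, w1, w2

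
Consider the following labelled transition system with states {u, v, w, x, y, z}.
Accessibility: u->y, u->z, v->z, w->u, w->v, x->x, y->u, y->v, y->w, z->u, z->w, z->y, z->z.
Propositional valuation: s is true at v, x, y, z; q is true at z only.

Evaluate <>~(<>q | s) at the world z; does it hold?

Yes

At z: <>~(<>q | s) requires ~(<>q | s) at some successor in {u, w, y, z}.
  ~(<>q | s) holds at w, so <>~(<>q | s) is true at z.
    At w: <>q | s is false, so ~(<>q | s) is true.
      At w: <>q is false, s is false, so <>q | s is false.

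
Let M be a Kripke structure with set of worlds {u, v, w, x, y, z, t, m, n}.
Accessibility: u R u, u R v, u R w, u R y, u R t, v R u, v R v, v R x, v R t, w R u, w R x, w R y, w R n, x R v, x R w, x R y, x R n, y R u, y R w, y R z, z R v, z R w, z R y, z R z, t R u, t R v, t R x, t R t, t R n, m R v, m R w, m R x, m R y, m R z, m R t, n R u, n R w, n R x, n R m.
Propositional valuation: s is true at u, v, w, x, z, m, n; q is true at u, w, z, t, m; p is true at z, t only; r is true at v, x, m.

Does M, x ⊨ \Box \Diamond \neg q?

No

At x: \Box \Diamond \neg q requires \Diamond \neg q at every successor {v, w, y, n}.
  \Diamond \neg q fails at y, so \Box \Diamond \neg q is false at x.
    At y: \Diamond \neg q requires \neg q at some successor in {u, w, z}.
      At u: \neg q is false.
      At w: \neg q is false.
      At z: \neg q is false.
    So \Diamond \neg q is false at y.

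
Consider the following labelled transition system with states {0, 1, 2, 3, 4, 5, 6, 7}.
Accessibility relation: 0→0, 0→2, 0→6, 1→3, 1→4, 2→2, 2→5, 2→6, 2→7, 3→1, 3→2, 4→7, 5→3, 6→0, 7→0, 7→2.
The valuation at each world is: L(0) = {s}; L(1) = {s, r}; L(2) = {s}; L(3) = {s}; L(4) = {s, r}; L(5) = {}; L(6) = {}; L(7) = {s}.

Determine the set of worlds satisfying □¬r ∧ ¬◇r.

Let φ = □¬r ∧ ¬◇r. Evaluate φ at each world:
  0 (successors {0, 2, 6}): φ is true.
  1 (successors {3, 4}): φ is false.
  2 (successors {2, 5, 6, 7}): φ is true.
  3 (successors {1, 2}): φ is false.
  4 (successors {7}): φ is true.
  5 (successors {3}): φ is true.
  6 (successors {0}): φ is true.
  7 (successors {0, 2}): φ is true.
For instance, at 6:
  At 6: □¬r is true, ¬◇r is true, so □¬r ∧ ¬◇r is true.
    At 6: □¬r requires ¬r at every successor {0}.
      At 0: ¬r is true.
    So □¬r is true at 6.
    At 6: ◇r is false, so ¬◇r is true.
      At 6: ◇r requires r at some successor in {0}.
        At 0: r is false.
      So ◇r is false at 6.
Satisfying worlds: {0, 2, 4, 5, 6, 7}

0, 2, 4, 5, 6, 7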